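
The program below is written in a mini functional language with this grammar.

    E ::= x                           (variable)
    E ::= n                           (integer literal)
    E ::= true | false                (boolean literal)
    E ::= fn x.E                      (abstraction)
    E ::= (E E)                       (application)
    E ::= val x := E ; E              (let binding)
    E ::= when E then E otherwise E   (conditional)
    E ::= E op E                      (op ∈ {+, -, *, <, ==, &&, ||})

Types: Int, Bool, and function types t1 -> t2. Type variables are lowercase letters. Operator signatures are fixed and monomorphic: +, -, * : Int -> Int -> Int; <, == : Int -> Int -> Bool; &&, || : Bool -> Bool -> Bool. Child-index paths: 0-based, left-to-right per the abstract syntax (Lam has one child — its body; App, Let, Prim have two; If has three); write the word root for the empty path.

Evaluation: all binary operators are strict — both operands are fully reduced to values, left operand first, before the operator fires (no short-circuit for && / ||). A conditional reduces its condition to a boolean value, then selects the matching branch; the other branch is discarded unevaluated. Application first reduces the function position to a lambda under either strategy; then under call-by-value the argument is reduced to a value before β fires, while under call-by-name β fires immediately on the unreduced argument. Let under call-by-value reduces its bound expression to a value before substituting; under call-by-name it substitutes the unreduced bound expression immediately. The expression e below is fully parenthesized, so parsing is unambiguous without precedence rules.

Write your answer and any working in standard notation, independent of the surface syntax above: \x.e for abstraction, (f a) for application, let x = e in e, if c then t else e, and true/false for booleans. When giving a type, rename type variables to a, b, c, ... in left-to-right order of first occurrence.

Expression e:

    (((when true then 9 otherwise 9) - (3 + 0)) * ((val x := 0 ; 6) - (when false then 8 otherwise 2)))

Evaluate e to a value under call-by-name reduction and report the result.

Answer: 24

Trace:
step 0: (((if true then 9 else 9) - (3 + 0)) * ((let x = 0 in 6) - (if false then 8 else 2)))
step 1: [if@0.0] ((9 - (3 + 0)) * ((let x = 0 in 6) - (if false then 8 else 2)))
step 2: [delta@0.1] ((9 - 3) * ((let x = 0 in 6) - (if false then 8 else 2)))
step 3: [delta@0] (6 * ((let x = 0 in 6) - (if false then 8 else 2)))
step 4: [let@1.0] (6 * (6 - (if false then 8 else 2)))
step 5: [if@1.1] (6 * (6 - 2))
step 6: [delta@1] (6 * 4)
step 7: [delta@root] 24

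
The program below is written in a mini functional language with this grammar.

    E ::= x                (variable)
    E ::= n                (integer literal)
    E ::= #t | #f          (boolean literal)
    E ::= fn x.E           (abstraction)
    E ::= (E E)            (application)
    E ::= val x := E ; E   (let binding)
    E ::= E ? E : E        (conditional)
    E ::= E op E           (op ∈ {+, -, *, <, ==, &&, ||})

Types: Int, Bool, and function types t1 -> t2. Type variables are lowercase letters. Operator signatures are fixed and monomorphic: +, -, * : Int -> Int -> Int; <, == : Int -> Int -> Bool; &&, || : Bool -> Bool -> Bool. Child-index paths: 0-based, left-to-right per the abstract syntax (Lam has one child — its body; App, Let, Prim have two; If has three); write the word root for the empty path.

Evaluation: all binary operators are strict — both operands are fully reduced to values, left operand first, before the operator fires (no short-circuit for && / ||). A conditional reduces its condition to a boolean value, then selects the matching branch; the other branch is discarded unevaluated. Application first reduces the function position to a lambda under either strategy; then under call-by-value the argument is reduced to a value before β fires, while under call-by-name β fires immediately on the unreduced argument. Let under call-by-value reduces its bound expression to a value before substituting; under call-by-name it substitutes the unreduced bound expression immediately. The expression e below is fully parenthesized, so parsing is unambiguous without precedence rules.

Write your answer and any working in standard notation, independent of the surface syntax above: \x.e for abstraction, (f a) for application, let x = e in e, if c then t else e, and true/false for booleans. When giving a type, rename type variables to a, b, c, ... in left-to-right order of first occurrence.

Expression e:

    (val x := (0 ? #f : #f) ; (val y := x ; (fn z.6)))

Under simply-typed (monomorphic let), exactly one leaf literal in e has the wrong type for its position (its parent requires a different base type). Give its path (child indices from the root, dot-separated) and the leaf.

Answer: 0.0 : 0

Working:
  unify Int ~ Bool
  FAIL: mismatch Int ~ Bool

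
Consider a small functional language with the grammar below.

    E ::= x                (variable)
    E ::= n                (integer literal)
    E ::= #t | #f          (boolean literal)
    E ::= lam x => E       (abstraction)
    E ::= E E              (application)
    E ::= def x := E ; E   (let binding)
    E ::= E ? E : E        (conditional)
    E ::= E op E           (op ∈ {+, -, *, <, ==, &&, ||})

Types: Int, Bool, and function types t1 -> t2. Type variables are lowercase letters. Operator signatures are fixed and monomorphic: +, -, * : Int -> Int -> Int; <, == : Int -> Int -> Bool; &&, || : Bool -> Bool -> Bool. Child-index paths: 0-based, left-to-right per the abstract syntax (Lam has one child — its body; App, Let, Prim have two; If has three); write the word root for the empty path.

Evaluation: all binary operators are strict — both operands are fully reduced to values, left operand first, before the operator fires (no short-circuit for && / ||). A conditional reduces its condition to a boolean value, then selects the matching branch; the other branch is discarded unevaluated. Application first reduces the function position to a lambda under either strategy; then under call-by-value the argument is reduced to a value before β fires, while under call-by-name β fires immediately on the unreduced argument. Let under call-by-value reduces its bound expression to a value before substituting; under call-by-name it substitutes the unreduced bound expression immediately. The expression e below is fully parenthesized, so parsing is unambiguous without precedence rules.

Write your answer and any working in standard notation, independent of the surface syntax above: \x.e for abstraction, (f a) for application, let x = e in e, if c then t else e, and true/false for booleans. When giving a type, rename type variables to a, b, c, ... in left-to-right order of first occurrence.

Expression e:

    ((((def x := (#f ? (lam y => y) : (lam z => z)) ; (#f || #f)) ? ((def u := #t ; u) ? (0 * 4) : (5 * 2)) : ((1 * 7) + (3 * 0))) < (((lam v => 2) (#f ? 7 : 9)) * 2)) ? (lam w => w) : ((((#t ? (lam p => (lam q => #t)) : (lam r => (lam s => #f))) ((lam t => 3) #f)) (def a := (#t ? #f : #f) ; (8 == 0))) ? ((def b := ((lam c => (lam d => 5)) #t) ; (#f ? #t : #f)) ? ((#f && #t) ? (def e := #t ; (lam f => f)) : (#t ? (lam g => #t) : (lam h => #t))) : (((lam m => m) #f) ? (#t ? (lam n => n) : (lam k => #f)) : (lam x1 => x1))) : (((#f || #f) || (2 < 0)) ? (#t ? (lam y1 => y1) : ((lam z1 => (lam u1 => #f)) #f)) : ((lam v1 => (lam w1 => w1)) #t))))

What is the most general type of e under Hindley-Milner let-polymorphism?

Answer: Bool -> Bool

Derivation:
  unify Bool ~ Bool
y : a
\y._ : a -> a
z : b
\z._ : b -> b
  unify a -> a ~ b -> b
  unify a ~ b
  unify b ~ b
let x : forall. b -> b
  unify Bool ~ Bool
  unify Bool ~ Bool
  unify Bool ~ Bool
let u : Bool
u : Bool
  unify Bool ~ Bool
  unify Int ~ Int
  unify Int ~ Int
  unify Int ~ Int
  unify Int ~ Int
  unify Int ~ Int
  unify Int ~ Int
  unify Int ~ Int
  unify Int ~ Int
  unify Int ~ Int
  unify Int ~ Int
  unify Int ~ Int
  unify Int ~ Int
  unify Int ~ Int
\v._ : c -> Int
  unify Bool ~ Bool
  unify Int ~ Int
  unify c -> Int ~ Int -> d
  unify c ~ Int
  unify Int ~ d
_ _ : Int
  unify Int ~ Int
  unify Int ~ Int
  unify Int ~ Int
  unify Bool ~ Bool
w : e
\w._ : e -> e
  unify Bool ~ Bool
\q._ : g -> Bool
\p._ : f -> g -> Bool
\s._ : i -> Bool
\r._ : h -> i -> Bool
  unify f -> g -> Bool ~ h -> i -> Bool
  unify f ~ h
  unify g -> Bool ~ i -> Bool
  unify g ~ i
  unify Bool ~ Bool
\t._ : j -> Int
  unify j -> Int ~ Bool -> k
  unify j ~ Bool
  unify Int ~ k
_ _ : Int
  unify h -> i -> Bool ~ Int -> l
  unify h ~ Int
  unify i -> Bool ~ l
_ _ : i -> Bool
  unify Bool ~ Bool
  unify Bool ~ Bool
let a : Bool
  unify Int ~ Int
  unify Int ~ Int
  unify i -> Bool ~ Bool -> m
  unify i ~ Bool
  unify Bool ~ m
_ _ : Bool
  unify Bool ~ Bool
\d._ : o -> Int
\c._ : n -> o -> Int
  unify n -> o -> Int ~ Bool -> p
  unify n ~ Bool
  unify o -> Int ~ p
_ _ : o -> Int
let b : forall. o -> Int
  unify Bool ~ Bool
  unify Bool ~ Bool
  unify Bool ~ Bool
  unify Bool ~ Bool
  unify Bool ~ Bool
  unify Bool ~ Bool
let e : Bool
f : q
\f._ : q -> q
  unify Bool ~ Bool
\g._ : r -> Bool
\h._ : s -> Bool
  unify r -> Bool ~ s -> Bool
  unify r ~ s
  unify Bool ~ Bool
  unify q -> q ~ s -> Bool
  unify q ~ s
  unify s ~ Bool
m : t
\m._ : t -> t
  unify t -> t ~ Bool -> u
  unify t ~ Bool
  unify Bool ~ u
_ _ : Bool
  unify Bool ~ Bool
  unify Bool ~ Bool
n : v
\n._ : v -> v
\k._ : w -> Bool
  unify v -> v ~ w -> Bool
  unify v ~ w
  unify w ~ Bool
x1 : x
\x1._ : x -> x
  unify Bool -> Bool ~ x -> x
  unify Bool ~ x
  unify Bool ~ Bool
  unify Bool -> Bool ~ Bool -> Bool
  unify Bool ~ Bool
  unify Bool ~ Bool
  unify Bool ~ Bool
  unify Bool ~ Bool
  unify Bool ~ Bool
  unify Int ~ Int
  unify Int ~ Int
  unify Bool ~ Bool
  unify Bool ~ Bool
  unify Bool ~ Bool
y1 : y
\y1._ : y -> y
\u1._ : t26 -> Bool
\z1._ : z -> t26 -> Bool
  unify z -> t26 -> Bool ~ Bool -> t27
  unify z ~ Bool
  unify t26 -> Bool ~ t27
_ _ : t26 -> Bool
  unify y -> y ~ t26 -> Bool
  unify y ~ t26
  unify t26 ~ Bool
w1 : t29
\w1._ : t29 -> t29
\v1._ : t28 -> t29 -> t29
  unify t28 -> t29 -> t29 ~ Bool -> t30
  unify t28 ~ Bool
  unify t29 -> t29 ~ t30
_ _ : t29 -> t29
  unify Bool -> Bool ~ t29 -> t29
  unify Bool ~ t29
  unify Bool ~ Bool
  unify Bool -> Bool ~ Bool -> Bool
  unify Bool ~ Bool
  unify Bool ~ Bool
  unify e -> e ~ Bool -> Bool
  unify e ~ Bool
  unify Bool ~ Bool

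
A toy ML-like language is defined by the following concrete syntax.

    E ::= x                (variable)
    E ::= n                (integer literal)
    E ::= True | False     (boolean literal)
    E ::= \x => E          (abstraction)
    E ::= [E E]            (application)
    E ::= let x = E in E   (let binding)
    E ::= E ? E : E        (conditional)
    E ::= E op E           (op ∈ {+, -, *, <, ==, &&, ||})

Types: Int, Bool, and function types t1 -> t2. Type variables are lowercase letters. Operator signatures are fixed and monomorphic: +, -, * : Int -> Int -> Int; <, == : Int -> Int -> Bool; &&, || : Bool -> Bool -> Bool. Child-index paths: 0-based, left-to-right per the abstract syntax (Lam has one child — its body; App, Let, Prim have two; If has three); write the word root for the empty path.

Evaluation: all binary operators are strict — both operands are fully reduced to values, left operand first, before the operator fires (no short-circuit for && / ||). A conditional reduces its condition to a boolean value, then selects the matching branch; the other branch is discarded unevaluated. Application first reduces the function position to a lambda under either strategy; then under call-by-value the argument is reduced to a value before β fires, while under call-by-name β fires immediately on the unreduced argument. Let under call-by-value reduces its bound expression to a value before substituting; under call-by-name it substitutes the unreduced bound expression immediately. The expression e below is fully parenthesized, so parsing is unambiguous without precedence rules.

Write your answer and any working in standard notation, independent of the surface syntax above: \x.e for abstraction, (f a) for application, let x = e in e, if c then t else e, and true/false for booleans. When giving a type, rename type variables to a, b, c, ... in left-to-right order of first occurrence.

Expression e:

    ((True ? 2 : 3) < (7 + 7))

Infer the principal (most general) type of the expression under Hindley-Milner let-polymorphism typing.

Trace:
  unify Bool ~ Bool
  unify Int ~ Int
  unify Int ~ Int
  unify Int ~ Int
  unify Int ~ Int
  unify Int ~ Int

Answer: Bool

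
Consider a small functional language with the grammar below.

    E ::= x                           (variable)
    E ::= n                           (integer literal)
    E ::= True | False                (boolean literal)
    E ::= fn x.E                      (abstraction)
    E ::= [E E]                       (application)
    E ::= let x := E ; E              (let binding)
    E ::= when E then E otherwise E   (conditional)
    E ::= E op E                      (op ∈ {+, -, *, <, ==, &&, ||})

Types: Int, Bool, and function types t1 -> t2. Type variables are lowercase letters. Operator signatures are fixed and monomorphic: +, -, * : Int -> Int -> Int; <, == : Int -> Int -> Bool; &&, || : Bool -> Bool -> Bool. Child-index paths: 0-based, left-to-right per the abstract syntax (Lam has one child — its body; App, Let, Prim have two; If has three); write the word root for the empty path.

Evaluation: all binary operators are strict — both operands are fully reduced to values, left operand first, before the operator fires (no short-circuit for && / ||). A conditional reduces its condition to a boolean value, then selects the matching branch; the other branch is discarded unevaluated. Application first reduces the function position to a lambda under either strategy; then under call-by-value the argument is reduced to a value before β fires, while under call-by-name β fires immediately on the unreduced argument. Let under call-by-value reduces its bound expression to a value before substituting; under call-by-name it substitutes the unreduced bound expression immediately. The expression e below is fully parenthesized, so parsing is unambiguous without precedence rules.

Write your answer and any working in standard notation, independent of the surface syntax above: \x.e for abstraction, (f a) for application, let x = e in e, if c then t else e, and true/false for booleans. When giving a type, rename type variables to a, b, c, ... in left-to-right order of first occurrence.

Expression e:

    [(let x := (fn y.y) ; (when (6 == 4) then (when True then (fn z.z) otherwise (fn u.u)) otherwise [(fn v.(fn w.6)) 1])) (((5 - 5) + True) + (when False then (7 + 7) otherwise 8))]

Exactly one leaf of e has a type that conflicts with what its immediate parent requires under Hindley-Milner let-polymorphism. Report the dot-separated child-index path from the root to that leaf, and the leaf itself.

Answer: 1.0.1 : true

Working:
y : a
\y._ : a -> a
let x : forall. a -> a
  unify Int ~ Int
  unify Int ~ Int
  unify Bool ~ Bool
  unify Bool ~ Bool
z : b
\z._ : b -> b
u : c
\u._ : c -> c
  unify b -> b ~ c -> c
  unify b ~ c
  unify c ~ c
\w._ : e -> Int
\v._ : d -> e -> Int
  unify d -> e -> Int ~ Int -> f
  unify d ~ Int
  unify e -> Int ~ f
_ _ : e -> Int
  unify c -> c ~ e -> Int
  unify c ~ e
  unify e ~ Int
  unify Int ~ Int
  unify Int ~ Int
  unify Int ~ Int
  unify Bool ~ Int
  FAIL: mismatch Bool ~ Int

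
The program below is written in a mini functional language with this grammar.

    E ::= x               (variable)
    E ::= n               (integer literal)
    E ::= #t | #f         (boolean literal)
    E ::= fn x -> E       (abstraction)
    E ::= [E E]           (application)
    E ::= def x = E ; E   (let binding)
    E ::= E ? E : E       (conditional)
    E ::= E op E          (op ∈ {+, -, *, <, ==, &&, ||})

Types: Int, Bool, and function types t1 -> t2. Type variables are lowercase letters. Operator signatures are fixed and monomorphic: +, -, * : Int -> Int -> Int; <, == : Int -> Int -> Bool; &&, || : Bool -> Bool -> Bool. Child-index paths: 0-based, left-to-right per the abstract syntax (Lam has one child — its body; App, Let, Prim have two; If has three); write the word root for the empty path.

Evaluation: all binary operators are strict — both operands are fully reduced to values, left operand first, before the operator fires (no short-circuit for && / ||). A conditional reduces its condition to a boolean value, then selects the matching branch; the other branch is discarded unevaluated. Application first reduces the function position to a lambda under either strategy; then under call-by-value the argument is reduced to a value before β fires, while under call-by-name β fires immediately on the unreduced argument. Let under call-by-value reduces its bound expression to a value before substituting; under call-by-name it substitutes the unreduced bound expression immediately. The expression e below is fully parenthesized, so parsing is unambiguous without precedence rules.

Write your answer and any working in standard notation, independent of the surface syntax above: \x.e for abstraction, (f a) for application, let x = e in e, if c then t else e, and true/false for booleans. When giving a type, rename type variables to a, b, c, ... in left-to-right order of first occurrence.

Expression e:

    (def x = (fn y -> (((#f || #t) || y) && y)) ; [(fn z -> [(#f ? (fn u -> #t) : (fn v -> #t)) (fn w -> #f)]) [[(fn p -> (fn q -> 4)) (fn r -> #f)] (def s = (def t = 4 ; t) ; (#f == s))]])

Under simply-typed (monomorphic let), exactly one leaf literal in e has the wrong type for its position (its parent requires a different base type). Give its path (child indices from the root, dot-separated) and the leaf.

Answer: 1.1.1.1.0 : false

Working:
  unify Bool ~ Bool
  unify Bool ~ Bool
  unify Bool ~ Bool
y : a
  unify a ~ Bool
  unify Bool ~ Bool
y : Bool
  unify Bool ~ Bool
\y._ : Bool -> Bool
let x : Bool -> Bool
  unify Bool ~ Bool
\u._ : c -> Bool
\v._ : d -> Bool
  unify c -> Bool ~ d -> Bool
  unify c ~ d
  unify Bool ~ Bool
\w._ : e -> Bool
  unify d -> Bool ~ (e -> Bool) -> f
  unify d ~ e -> Bool
  unify Bool ~ f
_ _ : Bool
\z._ : b -> Bool
\q._ : h -> Int
\p._ : g -> h -> Int
\r._ : i -> Bool
  unify g -> h -> Int ~ (i -> Bool) -> j
  unify g ~ i -> Bool
  unify h -> Int ~ j
_ _ : h -> Int
let t : Int
t : Int
let s : Int
  unify Bool ~ Int
  FAIL: mismatch Bool ~ Int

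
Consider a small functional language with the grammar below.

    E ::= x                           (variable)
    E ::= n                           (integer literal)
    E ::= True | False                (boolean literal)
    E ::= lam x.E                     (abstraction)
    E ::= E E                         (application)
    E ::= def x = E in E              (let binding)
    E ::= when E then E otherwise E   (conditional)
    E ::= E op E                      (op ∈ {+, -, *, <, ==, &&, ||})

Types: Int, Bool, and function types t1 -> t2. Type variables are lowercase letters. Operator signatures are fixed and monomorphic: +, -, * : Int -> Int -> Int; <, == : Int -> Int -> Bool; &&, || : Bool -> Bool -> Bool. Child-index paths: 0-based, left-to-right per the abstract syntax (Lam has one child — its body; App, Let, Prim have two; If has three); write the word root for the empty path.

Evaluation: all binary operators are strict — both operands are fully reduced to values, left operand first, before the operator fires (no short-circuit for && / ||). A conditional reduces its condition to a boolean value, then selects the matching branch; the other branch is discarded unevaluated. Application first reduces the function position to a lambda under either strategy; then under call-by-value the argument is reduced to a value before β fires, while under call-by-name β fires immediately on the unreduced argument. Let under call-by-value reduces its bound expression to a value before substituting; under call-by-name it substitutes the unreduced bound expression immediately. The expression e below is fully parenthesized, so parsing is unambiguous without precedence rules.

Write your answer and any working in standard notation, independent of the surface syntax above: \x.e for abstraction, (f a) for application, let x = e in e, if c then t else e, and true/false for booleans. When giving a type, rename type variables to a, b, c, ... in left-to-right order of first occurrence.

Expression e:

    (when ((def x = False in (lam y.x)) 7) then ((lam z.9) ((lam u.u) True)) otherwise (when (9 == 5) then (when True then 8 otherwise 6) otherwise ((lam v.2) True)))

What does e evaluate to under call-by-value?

Derivation:
step 0: (if ((let x = false in (\y.x)) 7) then ((\z.9) ((\u.u) true)) else (if (9 == 5) then (if true then 8 else 6) else ((\v.2) true)))
step 1: [let@0.0] (if ((\y.false) 7) then ((\z.9) ((\u.u) true)) else (if (9 == 5) then (if true then 8 else 6) else ((\v.2) true)))
step 2: [beta@0] (if false then ((\z.9) ((\u.u) true)) else (if (9 == 5) then (if true then 8 else 6) else ((\v.2) true)))
step 3: [if@root] (if (9 == 5) then (if true then 8 else 6) else ((\v.2) true))
step 4: [delta@0] (if false then (if true then 8 else 6) else ((\v.2) true))
step 5: [if@root] ((\v.2) true)
step 6: [beta@root] 2

Answer: 2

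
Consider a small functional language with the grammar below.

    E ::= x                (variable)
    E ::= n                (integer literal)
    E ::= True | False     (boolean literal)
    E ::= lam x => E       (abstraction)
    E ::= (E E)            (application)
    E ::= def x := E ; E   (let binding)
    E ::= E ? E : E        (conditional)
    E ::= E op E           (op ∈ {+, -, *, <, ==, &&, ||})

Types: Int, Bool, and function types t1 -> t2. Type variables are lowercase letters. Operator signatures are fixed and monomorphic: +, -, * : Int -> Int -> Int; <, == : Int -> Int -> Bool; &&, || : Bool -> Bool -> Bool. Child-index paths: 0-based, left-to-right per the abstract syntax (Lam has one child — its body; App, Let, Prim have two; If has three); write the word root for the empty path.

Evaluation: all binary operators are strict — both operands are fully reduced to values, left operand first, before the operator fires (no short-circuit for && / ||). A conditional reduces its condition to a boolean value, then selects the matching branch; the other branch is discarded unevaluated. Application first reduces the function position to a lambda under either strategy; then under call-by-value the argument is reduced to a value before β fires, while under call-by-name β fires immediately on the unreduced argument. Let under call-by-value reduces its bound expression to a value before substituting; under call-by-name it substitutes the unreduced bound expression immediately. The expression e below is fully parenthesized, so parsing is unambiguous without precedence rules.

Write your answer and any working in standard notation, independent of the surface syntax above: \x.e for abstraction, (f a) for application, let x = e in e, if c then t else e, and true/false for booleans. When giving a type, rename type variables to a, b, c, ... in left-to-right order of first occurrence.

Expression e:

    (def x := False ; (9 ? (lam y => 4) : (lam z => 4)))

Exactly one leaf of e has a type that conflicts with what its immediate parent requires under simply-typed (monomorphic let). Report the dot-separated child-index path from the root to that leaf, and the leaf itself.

Derivation:
let x : Bool
  unify Int ~ Bool
  FAIL: mismatch Int ~ Bool

Answer: 1.0 : 9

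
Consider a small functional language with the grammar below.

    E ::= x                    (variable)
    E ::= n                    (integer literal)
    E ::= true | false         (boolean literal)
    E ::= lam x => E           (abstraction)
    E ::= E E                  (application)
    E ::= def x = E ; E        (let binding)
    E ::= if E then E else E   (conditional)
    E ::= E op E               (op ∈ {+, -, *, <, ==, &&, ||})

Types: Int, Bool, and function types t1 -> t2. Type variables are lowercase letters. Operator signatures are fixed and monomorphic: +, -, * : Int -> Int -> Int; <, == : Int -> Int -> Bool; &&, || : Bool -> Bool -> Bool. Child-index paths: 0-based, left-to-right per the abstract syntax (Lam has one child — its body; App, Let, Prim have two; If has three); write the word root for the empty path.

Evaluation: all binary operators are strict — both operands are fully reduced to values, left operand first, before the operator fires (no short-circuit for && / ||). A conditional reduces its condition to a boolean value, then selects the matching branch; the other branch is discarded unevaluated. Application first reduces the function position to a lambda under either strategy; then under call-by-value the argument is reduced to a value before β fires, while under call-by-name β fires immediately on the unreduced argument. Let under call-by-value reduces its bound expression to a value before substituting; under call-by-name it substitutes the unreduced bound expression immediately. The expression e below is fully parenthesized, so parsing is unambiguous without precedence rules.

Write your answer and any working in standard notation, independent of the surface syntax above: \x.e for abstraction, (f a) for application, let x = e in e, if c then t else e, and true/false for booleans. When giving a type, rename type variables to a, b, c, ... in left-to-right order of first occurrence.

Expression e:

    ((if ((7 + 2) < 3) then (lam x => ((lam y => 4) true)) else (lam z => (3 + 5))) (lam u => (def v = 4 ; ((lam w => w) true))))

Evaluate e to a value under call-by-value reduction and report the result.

Answer: 8

Derivation:
step 0: ((if ((7 + 2) < 3) then (\x.((\y.4) true)) else (\z.(3 + 5))) (\u.(let v = 4 in ((\w.w) true))))
step 1: [delta@0.0.0] ((if (9 < 3) then (\x.((\y.4) true)) else (\z.(3 + 5))) (\u.(let v = 4 in ((\w.w) true))))
step 2: [delta@0.0] ((if false then (\x.((\y.4) true)) else (\z.(3 + 5))) (\u.(let v = 4 in ((\w.w) true))))
step 3: [if@0] ((\z.(3 + 5)) (\u.(let v = 4 in ((\w.w) true))))
step 4: [beta@root] (3 + 5)
step 5: [delta@root] 8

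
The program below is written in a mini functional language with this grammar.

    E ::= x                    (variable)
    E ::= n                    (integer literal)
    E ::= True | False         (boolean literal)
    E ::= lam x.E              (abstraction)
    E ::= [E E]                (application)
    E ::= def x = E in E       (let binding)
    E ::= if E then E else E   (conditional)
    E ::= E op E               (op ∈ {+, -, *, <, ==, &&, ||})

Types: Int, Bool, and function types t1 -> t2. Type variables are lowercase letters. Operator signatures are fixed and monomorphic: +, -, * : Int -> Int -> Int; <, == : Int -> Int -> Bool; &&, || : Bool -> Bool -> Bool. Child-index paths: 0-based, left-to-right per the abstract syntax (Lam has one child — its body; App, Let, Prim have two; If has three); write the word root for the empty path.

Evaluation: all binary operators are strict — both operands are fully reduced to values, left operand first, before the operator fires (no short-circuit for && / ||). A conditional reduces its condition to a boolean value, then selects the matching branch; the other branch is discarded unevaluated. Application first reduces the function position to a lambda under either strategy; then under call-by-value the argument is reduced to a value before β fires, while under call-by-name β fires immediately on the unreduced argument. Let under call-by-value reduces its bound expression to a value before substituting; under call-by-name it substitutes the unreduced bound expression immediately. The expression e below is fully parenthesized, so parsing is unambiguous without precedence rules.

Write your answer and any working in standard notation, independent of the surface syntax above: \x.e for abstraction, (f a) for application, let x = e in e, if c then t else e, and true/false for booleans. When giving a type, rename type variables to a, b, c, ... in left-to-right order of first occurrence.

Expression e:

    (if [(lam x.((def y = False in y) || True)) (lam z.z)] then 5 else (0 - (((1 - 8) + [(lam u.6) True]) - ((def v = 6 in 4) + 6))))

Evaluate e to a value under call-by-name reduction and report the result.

Answer: 5

Trace:
step 0: (if ((\x.((let y = false in y) || true)) (\z.z)) then 5 else (0 - (((1 - 8) + ((\u.6) true)) - ((let v = 6 in 4) + 6))))
step 1: [beta@0] (if ((let y = false in y) || true) then 5 else (0 - (((1 - 8) + ((\u.6) true)) - ((let v = 6 in 4) + 6))))
step 2: [let@0.0] (if (false || true) then 5 else (0 - (((1 - 8) + ((\u.6) true)) - ((let v = 6 in 4) + 6))))
step 3: [delta@0] (if true then 5 else (0 - (((1 - 8) + ((\u.6) true)) - ((let v = 6 in 4) + 6))))
step 4: [if@root] 5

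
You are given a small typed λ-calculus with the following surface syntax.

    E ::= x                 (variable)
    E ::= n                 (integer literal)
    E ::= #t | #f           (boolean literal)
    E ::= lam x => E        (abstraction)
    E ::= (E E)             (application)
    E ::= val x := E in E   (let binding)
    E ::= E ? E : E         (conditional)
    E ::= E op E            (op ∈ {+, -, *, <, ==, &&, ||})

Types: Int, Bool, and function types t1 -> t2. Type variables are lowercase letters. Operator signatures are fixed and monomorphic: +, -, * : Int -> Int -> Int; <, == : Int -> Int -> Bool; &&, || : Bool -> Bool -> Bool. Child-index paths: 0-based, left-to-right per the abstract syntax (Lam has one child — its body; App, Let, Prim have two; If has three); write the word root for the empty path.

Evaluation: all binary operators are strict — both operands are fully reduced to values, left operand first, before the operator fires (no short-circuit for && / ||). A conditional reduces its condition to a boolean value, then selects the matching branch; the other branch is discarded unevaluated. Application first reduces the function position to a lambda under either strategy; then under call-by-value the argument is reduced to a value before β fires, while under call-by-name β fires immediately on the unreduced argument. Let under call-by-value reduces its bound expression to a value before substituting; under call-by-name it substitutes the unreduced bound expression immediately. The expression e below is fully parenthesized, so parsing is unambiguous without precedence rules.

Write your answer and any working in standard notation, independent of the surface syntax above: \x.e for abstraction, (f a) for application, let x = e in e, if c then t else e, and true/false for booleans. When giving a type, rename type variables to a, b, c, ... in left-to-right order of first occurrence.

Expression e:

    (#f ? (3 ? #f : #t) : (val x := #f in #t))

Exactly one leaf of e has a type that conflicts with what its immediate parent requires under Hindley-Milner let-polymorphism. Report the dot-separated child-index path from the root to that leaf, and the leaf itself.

Answer: 1.0 : 3

Derivation:
  unify Bool ~ Bool
  unify Int ~ Bool
  FAIL: mismatch Int ~ Bool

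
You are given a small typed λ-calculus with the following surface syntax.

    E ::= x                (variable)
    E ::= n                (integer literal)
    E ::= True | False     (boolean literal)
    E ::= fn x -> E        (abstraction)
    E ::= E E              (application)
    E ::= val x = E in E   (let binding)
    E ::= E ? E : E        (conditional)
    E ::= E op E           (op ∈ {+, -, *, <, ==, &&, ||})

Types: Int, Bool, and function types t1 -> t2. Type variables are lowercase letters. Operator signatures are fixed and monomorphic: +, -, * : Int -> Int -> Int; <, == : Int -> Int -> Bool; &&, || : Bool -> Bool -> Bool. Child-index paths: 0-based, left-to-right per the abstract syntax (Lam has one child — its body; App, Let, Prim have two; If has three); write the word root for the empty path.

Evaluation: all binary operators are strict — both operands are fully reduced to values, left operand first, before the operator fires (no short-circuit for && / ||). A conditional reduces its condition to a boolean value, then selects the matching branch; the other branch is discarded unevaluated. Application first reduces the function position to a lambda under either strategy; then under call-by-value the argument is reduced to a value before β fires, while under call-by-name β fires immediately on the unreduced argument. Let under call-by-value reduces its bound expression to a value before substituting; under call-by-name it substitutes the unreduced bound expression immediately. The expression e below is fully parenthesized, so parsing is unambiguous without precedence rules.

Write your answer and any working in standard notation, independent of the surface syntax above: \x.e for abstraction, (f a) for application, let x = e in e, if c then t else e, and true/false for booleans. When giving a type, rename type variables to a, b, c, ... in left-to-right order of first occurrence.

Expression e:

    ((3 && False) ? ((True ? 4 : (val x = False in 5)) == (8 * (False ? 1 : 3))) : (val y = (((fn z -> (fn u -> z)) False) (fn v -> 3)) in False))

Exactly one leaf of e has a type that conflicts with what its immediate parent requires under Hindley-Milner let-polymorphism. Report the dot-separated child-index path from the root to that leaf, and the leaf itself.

Answer: 0.0 : 3

Working:
  unify Int ~ Bool
  FAIL: mismatch Int ~ Bool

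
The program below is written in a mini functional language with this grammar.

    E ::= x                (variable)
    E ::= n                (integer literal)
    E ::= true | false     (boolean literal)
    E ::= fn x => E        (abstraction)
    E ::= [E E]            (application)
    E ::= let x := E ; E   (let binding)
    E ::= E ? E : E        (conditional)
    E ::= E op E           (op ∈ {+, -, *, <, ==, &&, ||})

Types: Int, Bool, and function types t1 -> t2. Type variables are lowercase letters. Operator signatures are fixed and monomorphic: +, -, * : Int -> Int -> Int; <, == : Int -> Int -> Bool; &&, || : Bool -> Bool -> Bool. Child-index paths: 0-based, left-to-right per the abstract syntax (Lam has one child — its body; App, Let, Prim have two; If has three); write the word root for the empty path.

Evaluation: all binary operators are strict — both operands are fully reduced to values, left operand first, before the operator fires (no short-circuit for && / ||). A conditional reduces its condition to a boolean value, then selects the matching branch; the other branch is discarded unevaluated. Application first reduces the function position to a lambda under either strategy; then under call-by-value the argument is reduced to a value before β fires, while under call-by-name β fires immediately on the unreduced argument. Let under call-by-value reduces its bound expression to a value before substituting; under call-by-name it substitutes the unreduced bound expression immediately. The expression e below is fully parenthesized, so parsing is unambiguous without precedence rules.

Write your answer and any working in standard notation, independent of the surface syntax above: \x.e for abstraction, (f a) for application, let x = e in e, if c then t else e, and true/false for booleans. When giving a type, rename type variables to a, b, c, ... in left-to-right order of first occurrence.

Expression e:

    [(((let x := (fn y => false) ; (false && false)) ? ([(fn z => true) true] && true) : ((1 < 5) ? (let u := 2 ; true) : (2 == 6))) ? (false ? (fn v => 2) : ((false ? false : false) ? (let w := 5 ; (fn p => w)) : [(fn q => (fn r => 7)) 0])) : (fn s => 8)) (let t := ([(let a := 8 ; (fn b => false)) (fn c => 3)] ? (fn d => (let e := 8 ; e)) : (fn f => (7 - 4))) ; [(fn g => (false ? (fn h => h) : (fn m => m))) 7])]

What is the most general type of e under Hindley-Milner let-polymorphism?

Answer: Int

Trace:
\y._ : a -> Bool
let x : forall. a -> Bool
  unify Bool ~ Bool
  unify Bool ~ Bool
  unify Bool ~ Bool
\z._ : b -> Bool
  unify b -> Bool ~ Bool -> c
  unify b ~ Bool
  unify Bool ~ c
_ _ : Bool
  unify Bool ~ Bool
  unify Bool ~ Bool
  unify Int ~ Int
  unify Int ~ Int
  unify Bool ~ Bool
let u : Int
  unify Int ~ Int
  unify Int ~ Int
  unify Bool ~ Bool
  unify Bool ~ Bool
  unify Bool ~ Bool
  unify Bool ~ Bool
\v._ : d -> Int
  unify Bool ~ Bool
  unify Bool ~ Bool
  unify Bool ~ Bool
let w : Int
w : Int
\p._ : e -> Int
\r._ : g -> Int
\q._ : f -> g -> Int
  unify f -> g -> Int ~ Int -> h
  unify f ~ Int
  unify g -> Int ~ h
_ _ : g -> Int
  unify e -> Int ~ g -> Int
  unify e ~ g
  unify Int ~ Int
  unify d -> Int ~ g -> Int
  unify d ~ g
  unify Int ~ Int
\s._ : i -> Int
  unify g -> Int ~ i -> Int
  unify g ~ i
  unify Int ~ Int
let a : Int
\b._ : j -> Bool
\c._ : k -> Int
  unify j -> Bool ~ (k -> Int) -> l
  unify j ~ k -> Int
  unify Bool ~ l
_ _ : Bool
  unify Bool ~ Bool
let e : Int
e : Int
\d._ : m -> Int
  unify Int ~ Int
  unify Int ~ Int
\f._ : n -> Int
  unify m -> Int ~ n -> Int
  unify m ~ n
  unify Int ~ Int
let t : forall. n -> Int
  unify Bool ~ Bool
h : p
\h._ : p -> p
m : q
\m._ : q -> q
  unify p -> p ~ q -> q
  unify p ~ q
  unify q ~ q
\g._ : o -> q -> q
  unify o -> q -> q ~ Int -> r
  unify o ~ Int
  unify q -> q ~ r
_ _ : q -> q
  unify i -> Int ~ (q -> q) -> s
  unify i ~ q -> q
  unify Int ~ s
_ _ : Int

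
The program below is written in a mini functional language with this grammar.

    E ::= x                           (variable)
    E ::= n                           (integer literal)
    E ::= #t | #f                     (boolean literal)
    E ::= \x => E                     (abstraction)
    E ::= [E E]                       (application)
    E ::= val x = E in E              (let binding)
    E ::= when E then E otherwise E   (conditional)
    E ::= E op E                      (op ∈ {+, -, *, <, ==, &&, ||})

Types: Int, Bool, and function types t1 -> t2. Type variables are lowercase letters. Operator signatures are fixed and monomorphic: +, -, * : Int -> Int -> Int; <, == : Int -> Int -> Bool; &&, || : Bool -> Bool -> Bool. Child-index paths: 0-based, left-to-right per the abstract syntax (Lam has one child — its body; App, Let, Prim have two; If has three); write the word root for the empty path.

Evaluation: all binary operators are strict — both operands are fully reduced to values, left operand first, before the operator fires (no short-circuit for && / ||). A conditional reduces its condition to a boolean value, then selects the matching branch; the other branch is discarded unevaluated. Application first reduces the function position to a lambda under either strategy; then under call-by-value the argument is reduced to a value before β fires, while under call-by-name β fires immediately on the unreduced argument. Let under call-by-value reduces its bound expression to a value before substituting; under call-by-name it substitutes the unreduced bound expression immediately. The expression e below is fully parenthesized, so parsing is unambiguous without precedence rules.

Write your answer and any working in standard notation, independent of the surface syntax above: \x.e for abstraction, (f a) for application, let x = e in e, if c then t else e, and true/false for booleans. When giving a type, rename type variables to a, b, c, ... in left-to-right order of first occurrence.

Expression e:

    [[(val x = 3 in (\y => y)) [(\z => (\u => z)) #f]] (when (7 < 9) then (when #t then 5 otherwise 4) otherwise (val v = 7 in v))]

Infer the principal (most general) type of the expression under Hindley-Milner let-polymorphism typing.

Answer: Bool

Derivation:
let x : Int
y : a
\y._ : a -> a
z : b
\u._ : c -> b
\z._ : b -> c -> b
  unify b -> c -> b ~ Bool -> d
  unify b ~ Bool
  unify c -> Bool ~ d
_ _ : c -> Bool
  unify a -> a ~ (c -> Bool) -> e
  unify a ~ c -> Bool
  unify c -> Bool ~ e
_ _ : c -> Bool
  unify Int ~ Int
  unify Int ~ Int
  unify Bool ~ Bool
  unify Bool ~ Bool
  unify Int ~ Int
let v : Int
v : Int
  unify Int ~ Int
  unify c -> Bool ~ Int -> f
  unify c ~ Int
  unify Bool ~ f
_ _ : Bool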